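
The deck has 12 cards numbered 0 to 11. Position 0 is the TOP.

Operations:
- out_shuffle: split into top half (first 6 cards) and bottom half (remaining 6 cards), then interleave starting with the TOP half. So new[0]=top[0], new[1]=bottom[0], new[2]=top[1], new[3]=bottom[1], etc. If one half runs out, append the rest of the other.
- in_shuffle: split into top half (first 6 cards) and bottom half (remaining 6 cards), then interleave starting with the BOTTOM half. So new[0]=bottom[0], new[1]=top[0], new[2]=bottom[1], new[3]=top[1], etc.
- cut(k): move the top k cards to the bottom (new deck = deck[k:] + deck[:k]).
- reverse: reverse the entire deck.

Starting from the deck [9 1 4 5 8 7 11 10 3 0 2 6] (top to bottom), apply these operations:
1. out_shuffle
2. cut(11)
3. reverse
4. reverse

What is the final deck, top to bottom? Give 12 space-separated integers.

After op 1 (out_shuffle): [9 11 1 10 4 3 5 0 8 2 7 6]
After op 2 (cut(11)): [6 9 11 1 10 4 3 5 0 8 2 7]
After op 3 (reverse): [7 2 8 0 5 3 4 10 1 11 9 6]
After op 4 (reverse): [6 9 11 1 10 4 3 5 0 8 2 7]

Answer: 6 9 11 1 10 4 3 5 0 8 2 7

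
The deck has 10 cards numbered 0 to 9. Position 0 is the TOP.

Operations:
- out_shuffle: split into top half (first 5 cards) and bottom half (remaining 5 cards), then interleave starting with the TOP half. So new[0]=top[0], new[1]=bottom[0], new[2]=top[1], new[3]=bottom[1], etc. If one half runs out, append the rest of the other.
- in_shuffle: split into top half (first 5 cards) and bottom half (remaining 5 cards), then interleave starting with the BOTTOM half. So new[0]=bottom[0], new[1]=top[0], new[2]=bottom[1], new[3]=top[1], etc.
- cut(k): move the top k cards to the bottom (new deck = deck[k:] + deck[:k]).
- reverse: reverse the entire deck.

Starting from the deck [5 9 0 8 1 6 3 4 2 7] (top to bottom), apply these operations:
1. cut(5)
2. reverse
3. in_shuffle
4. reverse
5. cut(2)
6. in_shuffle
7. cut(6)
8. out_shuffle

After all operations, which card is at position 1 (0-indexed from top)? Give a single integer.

Answer: 9

Derivation:
After op 1 (cut(5)): [6 3 4 2 7 5 9 0 8 1]
After op 2 (reverse): [1 8 0 9 5 7 2 4 3 6]
After op 3 (in_shuffle): [7 1 2 8 4 0 3 9 6 5]
After op 4 (reverse): [5 6 9 3 0 4 8 2 1 7]
After op 5 (cut(2)): [9 3 0 4 8 2 1 7 5 6]
After op 6 (in_shuffle): [2 9 1 3 7 0 5 4 6 8]
After op 7 (cut(6)): [5 4 6 8 2 9 1 3 7 0]
After op 8 (out_shuffle): [5 9 4 1 6 3 8 7 2 0]
Position 1: card 9.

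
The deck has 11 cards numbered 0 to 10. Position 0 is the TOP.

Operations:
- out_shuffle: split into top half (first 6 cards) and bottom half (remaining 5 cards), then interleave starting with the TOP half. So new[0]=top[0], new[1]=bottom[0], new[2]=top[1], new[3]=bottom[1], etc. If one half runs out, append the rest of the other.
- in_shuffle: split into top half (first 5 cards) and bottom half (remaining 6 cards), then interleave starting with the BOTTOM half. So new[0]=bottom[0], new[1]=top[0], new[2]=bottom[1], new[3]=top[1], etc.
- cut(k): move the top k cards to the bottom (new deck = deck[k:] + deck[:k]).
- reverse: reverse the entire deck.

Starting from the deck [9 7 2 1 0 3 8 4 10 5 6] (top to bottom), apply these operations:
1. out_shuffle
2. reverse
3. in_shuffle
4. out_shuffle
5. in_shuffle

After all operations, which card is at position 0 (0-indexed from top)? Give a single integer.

After op 1 (out_shuffle): [9 8 7 4 2 10 1 5 0 6 3]
After op 2 (reverse): [3 6 0 5 1 10 2 4 7 8 9]
After op 3 (in_shuffle): [10 3 2 6 4 0 7 5 8 1 9]
After op 4 (out_shuffle): [10 7 3 5 2 8 6 1 4 9 0]
After op 5 (in_shuffle): [8 10 6 7 1 3 4 5 9 2 0]
Position 0: card 8.

Answer: 8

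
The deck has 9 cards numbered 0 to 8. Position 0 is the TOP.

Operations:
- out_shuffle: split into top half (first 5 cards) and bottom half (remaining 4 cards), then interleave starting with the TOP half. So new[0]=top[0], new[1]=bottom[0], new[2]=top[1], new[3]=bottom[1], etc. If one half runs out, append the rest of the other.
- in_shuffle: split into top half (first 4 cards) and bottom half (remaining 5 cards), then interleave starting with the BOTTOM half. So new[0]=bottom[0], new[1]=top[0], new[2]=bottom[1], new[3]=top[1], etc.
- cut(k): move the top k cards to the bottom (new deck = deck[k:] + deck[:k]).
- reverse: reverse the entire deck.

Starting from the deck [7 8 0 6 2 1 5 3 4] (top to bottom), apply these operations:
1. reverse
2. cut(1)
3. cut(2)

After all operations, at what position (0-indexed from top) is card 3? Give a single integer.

Answer: 7

Derivation:
After op 1 (reverse): [4 3 5 1 2 6 0 8 7]
After op 2 (cut(1)): [3 5 1 2 6 0 8 7 4]
After op 3 (cut(2)): [1 2 6 0 8 7 4 3 5]
Card 3 is at position 7.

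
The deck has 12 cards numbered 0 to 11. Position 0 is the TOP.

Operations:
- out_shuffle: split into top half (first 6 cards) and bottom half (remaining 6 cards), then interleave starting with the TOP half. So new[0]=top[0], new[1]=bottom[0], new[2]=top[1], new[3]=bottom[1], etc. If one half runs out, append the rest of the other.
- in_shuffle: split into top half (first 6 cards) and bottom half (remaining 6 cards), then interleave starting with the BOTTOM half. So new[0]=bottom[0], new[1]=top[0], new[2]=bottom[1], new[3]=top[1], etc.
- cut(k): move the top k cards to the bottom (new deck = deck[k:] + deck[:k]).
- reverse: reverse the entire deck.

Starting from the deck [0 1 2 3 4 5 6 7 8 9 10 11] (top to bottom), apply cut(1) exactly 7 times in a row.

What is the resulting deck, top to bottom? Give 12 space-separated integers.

After op 1 (cut(1)): [1 2 3 4 5 6 7 8 9 10 11 0]
After op 2 (cut(1)): [2 3 4 5 6 7 8 9 10 11 0 1]
After op 3 (cut(1)): [3 4 5 6 7 8 9 10 11 0 1 2]
After op 4 (cut(1)): [4 5 6 7 8 9 10 11 0 1 2 3]
After op 5 (cut(1)): [5 6 7 8 9 10 11 0 1 2 3 4]
After op 6 (cut(1)): [6 7 8 9 10 11 0 1 2 3 4 5]
After op 7 (cut(1)): [7 8 9 10 11 0 1 2 3 4 5 6]

Answer: 7 8 9 10 11 0 1 2 3 4 5 6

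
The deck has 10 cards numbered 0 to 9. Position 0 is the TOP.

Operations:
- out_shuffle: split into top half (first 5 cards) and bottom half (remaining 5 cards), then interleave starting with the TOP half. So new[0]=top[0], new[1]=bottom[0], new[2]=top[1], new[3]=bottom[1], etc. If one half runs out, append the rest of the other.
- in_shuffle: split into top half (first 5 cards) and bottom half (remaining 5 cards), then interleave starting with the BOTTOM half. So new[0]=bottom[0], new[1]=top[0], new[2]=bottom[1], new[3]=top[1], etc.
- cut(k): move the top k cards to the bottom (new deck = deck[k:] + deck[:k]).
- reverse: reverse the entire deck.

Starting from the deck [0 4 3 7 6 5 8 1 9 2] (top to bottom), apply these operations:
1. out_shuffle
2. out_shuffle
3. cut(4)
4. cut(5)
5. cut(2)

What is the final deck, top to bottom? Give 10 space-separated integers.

After op 1 (out_shuffle): [0 5 4 8 3 1 7 9 6 2]
After op 2 (out_shuffle): [0 1 5 7 4 9 8 6 3 2]
After op 3 (cut(4)): [4 9 8 6 3 2 0 1 5 7]
After op 4 (cut(5)): [2 0 1 5 7 4 9 8 6 3]
After op 5 (cut(2)): [1 5 7 4 9 8 6 3 2 0]

Answer: 1 5 7 4 9 8 6 3 2 0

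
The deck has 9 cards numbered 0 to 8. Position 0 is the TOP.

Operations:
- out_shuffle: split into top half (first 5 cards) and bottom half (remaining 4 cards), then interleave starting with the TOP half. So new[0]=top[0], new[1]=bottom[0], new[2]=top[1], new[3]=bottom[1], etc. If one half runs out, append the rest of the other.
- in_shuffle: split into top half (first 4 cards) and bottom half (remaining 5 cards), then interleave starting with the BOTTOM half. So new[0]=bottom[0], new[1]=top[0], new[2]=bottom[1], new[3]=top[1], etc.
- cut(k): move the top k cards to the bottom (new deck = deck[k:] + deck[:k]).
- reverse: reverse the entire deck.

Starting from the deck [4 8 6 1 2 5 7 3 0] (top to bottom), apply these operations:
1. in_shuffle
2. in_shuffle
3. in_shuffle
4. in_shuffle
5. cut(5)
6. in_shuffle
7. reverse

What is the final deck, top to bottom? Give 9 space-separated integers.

After op 1 (in_shuffle): [2 4 5 8 7 6 3 1 0]
After op 2 (in_shuffle): [7 2 6 4 3 5 1 8 0]
After op 3 (in_shuffle): [3 7 5 2 1 6 8 4 0]
After op 4 (in_shuffle): [1 3 6 7 8 5 4 2 0]
After op 5 (cut(5)): [5 4 2 0 1 3 6 7 8]
After op 6 (in_shuffle): [1 5 3 4 6 2 7 0 8]
After op 7 (reverse): [8 0 7 2 6 4 3 5 1]

Answer: 8 0 7 2 6 4 3 5 1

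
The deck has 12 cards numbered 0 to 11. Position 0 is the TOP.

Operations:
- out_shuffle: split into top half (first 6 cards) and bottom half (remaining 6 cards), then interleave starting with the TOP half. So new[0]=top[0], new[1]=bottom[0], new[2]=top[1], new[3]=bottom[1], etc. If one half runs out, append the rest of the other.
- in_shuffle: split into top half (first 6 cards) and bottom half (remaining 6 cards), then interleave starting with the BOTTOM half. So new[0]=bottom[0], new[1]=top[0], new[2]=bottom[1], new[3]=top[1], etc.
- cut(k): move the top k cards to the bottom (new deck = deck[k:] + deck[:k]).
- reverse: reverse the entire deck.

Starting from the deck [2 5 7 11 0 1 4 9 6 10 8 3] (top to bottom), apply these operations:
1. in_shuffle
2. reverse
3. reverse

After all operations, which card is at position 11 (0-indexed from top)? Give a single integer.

Answer: 1

Derivation:
After op 1 (in_shuffle): [4 2 9 5 6 7 10 11 8 0 3 1]
After op 2 (reverse): [1 3 0 8 11 10 7 6 5 9 2 4]
After op 3 (reverse): [4 2 9 5 6 7 10 11 8 0 3 1]
Position 11: card 1.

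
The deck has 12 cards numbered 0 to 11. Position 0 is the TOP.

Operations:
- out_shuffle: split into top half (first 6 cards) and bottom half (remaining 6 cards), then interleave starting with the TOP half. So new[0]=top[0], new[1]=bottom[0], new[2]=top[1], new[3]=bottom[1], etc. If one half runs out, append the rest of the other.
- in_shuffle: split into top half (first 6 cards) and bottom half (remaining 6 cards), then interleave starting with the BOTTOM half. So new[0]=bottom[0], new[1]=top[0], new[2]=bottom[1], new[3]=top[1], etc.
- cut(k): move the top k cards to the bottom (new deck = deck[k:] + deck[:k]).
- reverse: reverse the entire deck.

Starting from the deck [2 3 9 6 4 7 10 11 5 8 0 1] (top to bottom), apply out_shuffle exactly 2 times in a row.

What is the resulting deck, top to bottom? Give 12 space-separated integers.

After op 1 (out_shuffle): [2 10 3 11 9 5 6 8 4 0 7 1]
After op 2 (out_shuffle): [2 6 10 8 3 4 11 0 9 7 5 1]

Answer: 2 6 10 8 3 4 11 0 9 7 5 1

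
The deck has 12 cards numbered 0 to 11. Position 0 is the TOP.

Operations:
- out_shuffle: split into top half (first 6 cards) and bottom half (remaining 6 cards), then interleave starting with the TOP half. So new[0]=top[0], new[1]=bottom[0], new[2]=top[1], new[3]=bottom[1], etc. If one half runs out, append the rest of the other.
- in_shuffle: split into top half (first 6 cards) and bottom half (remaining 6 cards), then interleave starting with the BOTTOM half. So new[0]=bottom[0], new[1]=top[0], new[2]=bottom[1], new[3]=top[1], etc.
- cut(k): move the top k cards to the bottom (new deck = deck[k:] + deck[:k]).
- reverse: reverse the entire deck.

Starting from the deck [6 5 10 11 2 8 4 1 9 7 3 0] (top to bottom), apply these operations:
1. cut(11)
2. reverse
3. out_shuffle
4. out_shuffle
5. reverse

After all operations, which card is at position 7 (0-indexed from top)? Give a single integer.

Answer: 7

Derivation:
After op 1 (cut(11)): [0 6 5 10 11 2 8 4 1 9 7 3]
After op 2 (reverse): [3 7 9 1 4 8 2 11 10 5 6 0]
After op 3 (out_shuffle): [3 2 7 11 9 10 1 5 4 6 8 0]
After op 4 (out_shuffle): [3 1 2 5 7 4 11 6 9 8 10 0]
After op 5 (reverse): [0 10 8 9 6 11 4 7 5 2 1 3]
Position 7: card 7.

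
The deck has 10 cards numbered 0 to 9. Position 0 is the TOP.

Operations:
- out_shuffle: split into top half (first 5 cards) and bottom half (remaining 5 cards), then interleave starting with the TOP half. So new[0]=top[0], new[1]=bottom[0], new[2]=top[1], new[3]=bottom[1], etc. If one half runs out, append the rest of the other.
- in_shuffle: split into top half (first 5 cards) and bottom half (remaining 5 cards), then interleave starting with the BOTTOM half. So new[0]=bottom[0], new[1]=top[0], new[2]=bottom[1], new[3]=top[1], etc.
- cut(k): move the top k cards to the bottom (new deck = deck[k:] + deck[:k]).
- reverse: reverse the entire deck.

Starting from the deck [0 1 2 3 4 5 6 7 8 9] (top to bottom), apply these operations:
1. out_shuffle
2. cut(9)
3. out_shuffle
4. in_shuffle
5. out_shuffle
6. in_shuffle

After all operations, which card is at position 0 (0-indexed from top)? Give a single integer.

Answer: 7

Derivation:
After op 1 (out_shuffle): [0 5 1 6 2 7 3 8 4 9]
After op 2 (cut(9)): [9 0 5 1 6 2 7 3 8 4]
After op 3 (out_shuffle): [9 2 0 7 5 3 1 8 6 4]
After op 4 (in_shuffle): [3 9 1 2 8 0 6 7 4 5]
After op 5 (out_shuffle): [3 0 9 6 1 7 2 4 8 5]
After op 6 (in_shuffle): [7 3 2 0 4 9 8 6 5 1]
Position 0: card 7.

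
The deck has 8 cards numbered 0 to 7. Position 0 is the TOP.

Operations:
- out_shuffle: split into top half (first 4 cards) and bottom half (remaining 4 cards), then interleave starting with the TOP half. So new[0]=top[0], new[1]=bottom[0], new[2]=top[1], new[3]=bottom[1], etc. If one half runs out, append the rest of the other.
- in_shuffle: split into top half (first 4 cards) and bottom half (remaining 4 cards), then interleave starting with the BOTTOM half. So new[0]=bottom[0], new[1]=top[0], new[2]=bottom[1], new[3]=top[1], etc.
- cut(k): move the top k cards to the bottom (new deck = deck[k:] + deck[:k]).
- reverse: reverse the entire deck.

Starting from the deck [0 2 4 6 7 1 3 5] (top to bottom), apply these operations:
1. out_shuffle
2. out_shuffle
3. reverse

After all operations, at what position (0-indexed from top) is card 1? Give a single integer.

After op 1 (out_shuffle): [0 7 2 1 4 3 6 5]
After op 2 (out_shuffle): [0 4 7 3 2 6 1 5]
After op 3 (reverse): [5 1 6 2 3 7 4 0]
Card 1 is at position 1.

Answer: 1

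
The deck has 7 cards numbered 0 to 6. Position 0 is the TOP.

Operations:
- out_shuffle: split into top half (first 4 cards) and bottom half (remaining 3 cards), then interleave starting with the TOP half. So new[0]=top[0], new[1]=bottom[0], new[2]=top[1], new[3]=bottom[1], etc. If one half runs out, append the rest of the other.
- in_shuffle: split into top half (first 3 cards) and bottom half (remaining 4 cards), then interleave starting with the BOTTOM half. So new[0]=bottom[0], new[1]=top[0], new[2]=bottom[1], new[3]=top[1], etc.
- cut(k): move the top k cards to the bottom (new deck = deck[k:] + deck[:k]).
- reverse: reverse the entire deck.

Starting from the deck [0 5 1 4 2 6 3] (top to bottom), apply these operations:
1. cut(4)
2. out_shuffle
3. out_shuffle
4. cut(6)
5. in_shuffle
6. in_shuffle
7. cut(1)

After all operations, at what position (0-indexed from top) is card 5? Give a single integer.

Answer: 0

Derivation:
After op 1 (cut(4)): [2 6 3 0 5 1 4]
After op 2 (out_shuffle): [2 5 6 1 3 4 0]
After op 3 (out_shuffle): [2 3 5 4 6 0 1]
After op 4 (cut(6)): [1 2 3 5 4 6 0]
After op 5 (in_shuffle): [5 1 4 2 6 3 0]
After op 6 (in_shuffle): [2 5 6 1 3 4 0]
After op 7 (cut(1)): [5 6 1 3 4 0 2]
Card 5 is at position 0.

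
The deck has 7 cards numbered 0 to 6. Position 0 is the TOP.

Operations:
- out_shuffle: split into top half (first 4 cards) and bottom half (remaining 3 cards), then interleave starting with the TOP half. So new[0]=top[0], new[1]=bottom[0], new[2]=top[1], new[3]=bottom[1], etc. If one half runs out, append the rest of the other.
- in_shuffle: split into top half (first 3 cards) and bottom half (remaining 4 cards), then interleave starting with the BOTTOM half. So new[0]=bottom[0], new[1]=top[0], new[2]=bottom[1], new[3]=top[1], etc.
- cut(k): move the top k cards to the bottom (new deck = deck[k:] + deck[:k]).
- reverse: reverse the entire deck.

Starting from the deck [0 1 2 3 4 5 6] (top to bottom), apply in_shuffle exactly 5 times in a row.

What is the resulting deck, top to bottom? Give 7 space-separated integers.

Answer: 1 3 5 0 2 4 6

Derivation:
After op 1 (in_shuffle): [3 0 4 1 5 2 6]
After op 2 (in_shuffle): [1 3 5 0 2 4 6]
After op 3 (in_shuffle): [0 1 2 3 4 5 6]
After op 4 (in_shuffle): [3 0 4 1 5 2 6]
After op 5 (in_shuffle): [1 3 5 0 2 4 6]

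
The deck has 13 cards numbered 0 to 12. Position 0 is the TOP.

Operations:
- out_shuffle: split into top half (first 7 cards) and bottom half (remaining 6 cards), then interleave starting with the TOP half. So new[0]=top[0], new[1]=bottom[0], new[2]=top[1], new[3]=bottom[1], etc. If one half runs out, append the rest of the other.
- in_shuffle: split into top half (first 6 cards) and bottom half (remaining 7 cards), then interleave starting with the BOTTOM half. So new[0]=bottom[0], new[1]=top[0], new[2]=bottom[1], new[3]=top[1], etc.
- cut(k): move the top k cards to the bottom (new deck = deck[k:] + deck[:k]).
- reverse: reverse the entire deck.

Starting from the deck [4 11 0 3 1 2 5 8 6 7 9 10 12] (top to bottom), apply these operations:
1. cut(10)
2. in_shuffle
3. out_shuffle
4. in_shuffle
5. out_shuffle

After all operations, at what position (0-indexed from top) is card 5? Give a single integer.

After op 1 (cut(10)): [9 10 12 4 11 0 3 1 2 5 8 6 7]
After op 2 (in_shuffle): [3 9 1 10 2 12 5 4 8 11 6 0 7]
After op 3 (out_shuffle): [3 4 9 8 1 11 10 6 2 0 12 7 5]
After op 4 (in_shuffle): [10 3 6 4 2 9 0 8 12 1 7 11 5]
After op 5 (out_shuffle): [10 8 3 12 6 1 4 7 2 11 9 5 0]
Card 5 is at position 11.

Answer: 11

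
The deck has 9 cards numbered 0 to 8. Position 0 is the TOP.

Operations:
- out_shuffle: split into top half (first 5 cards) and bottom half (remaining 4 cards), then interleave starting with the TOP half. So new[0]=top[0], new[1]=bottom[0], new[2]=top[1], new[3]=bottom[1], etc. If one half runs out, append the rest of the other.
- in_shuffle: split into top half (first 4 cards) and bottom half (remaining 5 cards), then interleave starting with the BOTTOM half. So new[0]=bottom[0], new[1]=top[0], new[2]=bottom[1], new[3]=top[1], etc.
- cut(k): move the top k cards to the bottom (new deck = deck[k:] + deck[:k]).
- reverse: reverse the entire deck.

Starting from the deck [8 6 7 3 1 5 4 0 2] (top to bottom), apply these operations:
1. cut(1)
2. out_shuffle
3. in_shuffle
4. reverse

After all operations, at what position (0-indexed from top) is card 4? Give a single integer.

After op 1 (cut(1)): [6 7 3 1 5 4 0 2 8]
After op 2 (out_shuffle): [6 4 7 0 3 2 1 8 5]
After op 3 (in_shuffle): [3 6 2 4 1 7 8 0 5]
After op 4 (reverse): [5 0 8 7 1 4 2 6 3]
Card 4 is at position 5.

Answer: 5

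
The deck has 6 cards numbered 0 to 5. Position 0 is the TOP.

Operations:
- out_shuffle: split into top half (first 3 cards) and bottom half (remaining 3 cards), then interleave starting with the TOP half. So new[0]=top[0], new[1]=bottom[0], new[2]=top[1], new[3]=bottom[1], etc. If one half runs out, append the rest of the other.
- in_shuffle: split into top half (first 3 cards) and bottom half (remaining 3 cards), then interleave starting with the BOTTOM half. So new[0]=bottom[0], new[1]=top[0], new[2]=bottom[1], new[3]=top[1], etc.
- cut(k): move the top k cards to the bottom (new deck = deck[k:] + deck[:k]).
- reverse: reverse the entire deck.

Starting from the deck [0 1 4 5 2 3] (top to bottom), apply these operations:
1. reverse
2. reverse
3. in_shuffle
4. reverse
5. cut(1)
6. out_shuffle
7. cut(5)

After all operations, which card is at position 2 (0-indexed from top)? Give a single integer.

After op 1 (reverse): [3 2 5 4 1 0]
After op 2 (reverse): [0 1 4 5 2 3]
After op 3 (in_shuffle): [5 0 2 1 3 4]
After op 4 (reverse): [4 3 1 2 0 5]
After op 5 (cut(1)): [3 1 2 0 5 4]
After op 6 (out_shuffle): [3 0 1 5 2 4]
After op 7 (cut(5)): [4 3 0 1 5 2]
Position 2: card 0.

Answer: 0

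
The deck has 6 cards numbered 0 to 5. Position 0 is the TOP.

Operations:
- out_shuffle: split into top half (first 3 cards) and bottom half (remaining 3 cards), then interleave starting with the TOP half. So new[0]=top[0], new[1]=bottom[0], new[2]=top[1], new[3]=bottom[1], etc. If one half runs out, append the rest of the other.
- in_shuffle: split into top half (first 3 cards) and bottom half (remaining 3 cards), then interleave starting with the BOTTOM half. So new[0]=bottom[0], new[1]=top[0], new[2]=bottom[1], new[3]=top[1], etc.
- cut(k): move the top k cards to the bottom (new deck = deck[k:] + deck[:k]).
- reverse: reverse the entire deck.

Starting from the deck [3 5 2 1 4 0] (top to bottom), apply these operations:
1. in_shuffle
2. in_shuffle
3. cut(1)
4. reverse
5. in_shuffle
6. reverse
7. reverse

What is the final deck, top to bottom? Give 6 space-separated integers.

Answer: 3 5 0 4 1 2

Derivation:
After op 1 (in_shuffle): [1 3 4 5 0 2]
After op 2 (in_shuffle): [5 1 0 3 2 4]
After op 3 (cut(1)): [1 0 3 2 4 5]
After op 4 (reverse): [5 4 2 3 0 1]
After op 5 (in_shuffle): [3 5 0 4 1 2]
After op 6 (reverse): [2 1 4 0 5 3]
After op 7 (reverse): [3 5 0 4 1 2]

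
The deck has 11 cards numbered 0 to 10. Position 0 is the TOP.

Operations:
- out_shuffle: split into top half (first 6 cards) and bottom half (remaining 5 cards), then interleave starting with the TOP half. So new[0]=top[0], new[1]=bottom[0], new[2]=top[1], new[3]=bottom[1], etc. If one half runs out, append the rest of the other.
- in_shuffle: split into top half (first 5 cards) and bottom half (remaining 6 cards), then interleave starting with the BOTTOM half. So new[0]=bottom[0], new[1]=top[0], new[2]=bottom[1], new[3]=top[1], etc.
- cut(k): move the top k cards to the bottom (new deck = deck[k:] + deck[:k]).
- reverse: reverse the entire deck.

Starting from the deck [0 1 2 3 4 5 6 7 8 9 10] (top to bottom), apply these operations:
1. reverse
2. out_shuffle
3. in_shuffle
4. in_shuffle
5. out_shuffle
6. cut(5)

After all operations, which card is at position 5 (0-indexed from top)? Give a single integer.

After op 1 (reverse): [10 9 8 7 6 5 4 3 2 1 0]
After op 2 (out_shuffle): [10 4 9 3 8 2 7 1 6 0 5]
After op 3 (in_shuffle): [2 10 7 4 1 9 6 3 0 8 5]
After op 4 (in_shuffle): [9 2 6 10 3 7 0 4 8 1 5]
After op 5 (out_shuffle): [9 0 2 4 6 8 10 1 3 5 7]
After op 6 (cut(5)): [8 10 1 3 5 7 9 0 2 4 6]
Position 5: card 7.

Answer: 7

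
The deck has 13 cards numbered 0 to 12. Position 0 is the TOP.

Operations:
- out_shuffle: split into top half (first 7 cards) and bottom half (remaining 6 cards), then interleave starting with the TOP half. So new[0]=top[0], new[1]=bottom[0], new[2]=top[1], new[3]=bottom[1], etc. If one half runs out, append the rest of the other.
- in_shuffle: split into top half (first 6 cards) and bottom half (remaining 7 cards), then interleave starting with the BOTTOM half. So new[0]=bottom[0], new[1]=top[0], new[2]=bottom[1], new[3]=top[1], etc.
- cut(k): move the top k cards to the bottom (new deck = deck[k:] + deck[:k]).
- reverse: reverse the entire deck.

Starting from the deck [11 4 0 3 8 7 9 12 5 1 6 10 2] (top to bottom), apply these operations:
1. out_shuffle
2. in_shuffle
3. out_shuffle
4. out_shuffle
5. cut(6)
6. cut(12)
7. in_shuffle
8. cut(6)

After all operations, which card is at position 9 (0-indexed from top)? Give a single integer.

Answer: 12

Derivation:
After op 1 (out_shuffle): [11 12 4 5 0 1 3 6 8 10 7 2 9]
After op 2 (in_shuffle): [3 11 6 12 8 4 10 5 7 0 2 1 9]
After op 3 (out_shuffle): [3 5 11 7 6 0 12 2 8 1 4 9 10]
After op 4 (out_shuffle): [3 2 5 8 11 1 7 4 6 9 0 10 12]
After op 5 (cut(6)): [7 4 6 9 0 10 12 3 2 5 8 11 1]
After op 6 (cut(12)): [1 7 4 6 9 0 10 12 3 2 5 8 11]
After op 7 (in_shuffle): [10 1 12 7 3 4 2 6 5 9 8 0 11]
After op 8 (cut(6)): [2 6 5 9 8 0 11 10 1 12 7 3 4]
Position 9: card 12.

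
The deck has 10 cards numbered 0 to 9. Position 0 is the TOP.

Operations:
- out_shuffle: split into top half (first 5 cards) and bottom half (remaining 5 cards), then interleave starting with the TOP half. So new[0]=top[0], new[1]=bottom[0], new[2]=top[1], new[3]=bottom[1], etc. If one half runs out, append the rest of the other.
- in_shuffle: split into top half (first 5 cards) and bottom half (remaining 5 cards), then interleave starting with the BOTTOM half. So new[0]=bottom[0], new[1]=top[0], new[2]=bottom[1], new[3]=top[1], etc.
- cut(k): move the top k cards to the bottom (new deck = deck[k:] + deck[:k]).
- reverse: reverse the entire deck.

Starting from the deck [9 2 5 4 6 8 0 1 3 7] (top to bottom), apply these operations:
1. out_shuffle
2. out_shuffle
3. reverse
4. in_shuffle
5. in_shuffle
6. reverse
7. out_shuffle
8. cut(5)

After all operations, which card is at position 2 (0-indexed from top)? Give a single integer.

Answer: 2

Derivation:
After op 1 (out_shuffle): [9 8 2 0 5 1 4 3 6 7]
After op 2 (out_shuffle): [9 1 8 4 2 3 0 6 5 7]
After op 3 (reverse): [7 5 6 0 3 2 4 8 1 9]
After op 4 (in_shuffle): [2 7 4 5 8 6 1 0 9 3]
After op 5 (in_shuffle): [6 2 1 7 0 4 9 5 3 8]
After op 6 (reverse): [8 3 5 9 4 0 7 1 2 6]
After op 7 (out_shuffle): [8 0 3 7 5 1 9 2 4 6]
After op 8 (cut(5)): [1 9 2 4 6 8 0 3 7 5]
Position 2: card 2.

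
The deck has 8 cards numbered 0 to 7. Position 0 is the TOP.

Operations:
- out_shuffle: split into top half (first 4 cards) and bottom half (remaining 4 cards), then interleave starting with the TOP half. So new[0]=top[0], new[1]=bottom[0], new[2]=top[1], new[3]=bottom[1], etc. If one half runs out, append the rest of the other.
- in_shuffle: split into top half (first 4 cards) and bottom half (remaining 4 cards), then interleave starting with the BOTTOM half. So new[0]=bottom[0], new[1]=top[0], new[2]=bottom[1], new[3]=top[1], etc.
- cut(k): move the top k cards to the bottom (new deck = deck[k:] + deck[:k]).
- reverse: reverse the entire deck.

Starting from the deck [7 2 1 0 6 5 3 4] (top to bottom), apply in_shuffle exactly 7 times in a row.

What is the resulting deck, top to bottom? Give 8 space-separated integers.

After op 1 (in_shuffle): [6 7 5 2 3 1 4 0]
After op 2 (in_shuffle): [3 6 1 7 4 5 0 2]
After op 3 (in_shuffle): [4 3 5 6 0 1 2 7]
After op 4 (in_shuffle): [0 4 1 3 2 5 7 6]
After op 5 (in_shuffle): [2 0 5 4 7 1 6 3]
After op 6 (in_shuffle): [7 2 1 0 6 5 3 4]
After op 7 (in_shuffle): [6 7 5 2 3 1 4 0]

Answer: 6 7 5 2 3 1 4 0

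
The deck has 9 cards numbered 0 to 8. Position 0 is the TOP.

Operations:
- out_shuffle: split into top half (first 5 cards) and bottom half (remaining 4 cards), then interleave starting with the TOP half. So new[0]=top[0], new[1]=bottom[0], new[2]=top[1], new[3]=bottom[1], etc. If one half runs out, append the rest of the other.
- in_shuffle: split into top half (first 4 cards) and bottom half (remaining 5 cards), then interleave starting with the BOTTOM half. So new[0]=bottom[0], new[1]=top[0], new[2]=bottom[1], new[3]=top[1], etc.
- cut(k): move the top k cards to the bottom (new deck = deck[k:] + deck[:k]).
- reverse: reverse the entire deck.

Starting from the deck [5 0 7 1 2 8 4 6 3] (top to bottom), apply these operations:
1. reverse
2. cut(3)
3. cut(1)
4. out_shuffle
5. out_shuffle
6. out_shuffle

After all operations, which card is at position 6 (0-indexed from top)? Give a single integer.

After op 1 (reverse): [3 6 4 8 2 1 7 0 5]
After op 2 (cut(3)): [8 2 1 7 0 5 3 6 4]
After op 3 (cut(1)): [2 1 7 0 5 3 6 4 8]
After op 4 (out_shuffle): [2 3 1 6 7 4 0 8 5]
After op 5 (out_shuffle): [2 4 3 0 1 8 6 5 7]
After op 6 (out_shuffle): [2 8 4 6 3 5 0 7 1]
Position 6: card 0.

Answer: 0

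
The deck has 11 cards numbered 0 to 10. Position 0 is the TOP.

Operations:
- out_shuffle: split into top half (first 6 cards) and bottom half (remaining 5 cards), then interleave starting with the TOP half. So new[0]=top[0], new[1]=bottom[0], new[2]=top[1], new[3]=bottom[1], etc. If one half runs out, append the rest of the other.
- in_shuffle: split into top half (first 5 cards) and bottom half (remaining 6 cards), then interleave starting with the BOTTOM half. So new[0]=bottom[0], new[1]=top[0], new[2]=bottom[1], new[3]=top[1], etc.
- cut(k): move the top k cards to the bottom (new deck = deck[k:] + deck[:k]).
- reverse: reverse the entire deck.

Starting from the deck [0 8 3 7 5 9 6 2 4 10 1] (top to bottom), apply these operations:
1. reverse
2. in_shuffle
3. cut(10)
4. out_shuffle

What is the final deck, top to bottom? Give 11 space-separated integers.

Answer: 0 4 9 3 1 2 5 8 10 6 7

Derivation:
After op 1 (reverse): [1 10 4 2 6 9 5 7 3 8 0]
After op 2 (in_shuffle): [9 1 5 10 7 4 3 2 8 6 0]
After op 3 (cut(10)): [0 9 1 5 10 7 4 3 2 8 6]
After op 4 (out_shuffle): [0 4 9 3 1 2 5 8 10 6 7]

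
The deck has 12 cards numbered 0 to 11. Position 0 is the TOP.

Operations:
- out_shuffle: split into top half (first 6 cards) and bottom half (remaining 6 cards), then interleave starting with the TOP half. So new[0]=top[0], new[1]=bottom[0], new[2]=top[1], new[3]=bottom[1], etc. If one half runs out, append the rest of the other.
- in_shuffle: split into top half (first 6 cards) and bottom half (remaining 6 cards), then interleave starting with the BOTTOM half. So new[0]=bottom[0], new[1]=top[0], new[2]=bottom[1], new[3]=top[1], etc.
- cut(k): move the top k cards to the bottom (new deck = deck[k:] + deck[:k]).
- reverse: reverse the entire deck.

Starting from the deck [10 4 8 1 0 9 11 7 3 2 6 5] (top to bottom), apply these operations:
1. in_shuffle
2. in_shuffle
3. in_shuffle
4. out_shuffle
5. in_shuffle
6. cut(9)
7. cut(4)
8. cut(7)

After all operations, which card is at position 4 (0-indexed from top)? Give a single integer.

Answer: 11

Derivation:
After op 1 (in_shuffle): [11 10 7 4 3 8 2 1 6 0 5 9]
After op 2 (in_shuffle): [2 11 1 10 6 7 0 4 5 3 9 8]
After op 3 (in_shuffle): [0 2 4 11 5 1 3 10 9 6 8 7]
After op 4 (out_shuffle): [0 3 2 10 4 9 11 6 5 8 1 7]
After op 5 (in_shuffle): [11 0 6 3 5 2 8 10 1 4 7 9]
After op 6 (cut(9)): [4 7 9 11 0 6 3 5 2 8 10 1]
After op 7 (cut(4)): [0 6 3 5 2 8 10 1 4 7 9 11]
After op 8 (cut(7)): [1 4 7 9 11 0 6 3 5 2 8 10]
Position 4: card 11.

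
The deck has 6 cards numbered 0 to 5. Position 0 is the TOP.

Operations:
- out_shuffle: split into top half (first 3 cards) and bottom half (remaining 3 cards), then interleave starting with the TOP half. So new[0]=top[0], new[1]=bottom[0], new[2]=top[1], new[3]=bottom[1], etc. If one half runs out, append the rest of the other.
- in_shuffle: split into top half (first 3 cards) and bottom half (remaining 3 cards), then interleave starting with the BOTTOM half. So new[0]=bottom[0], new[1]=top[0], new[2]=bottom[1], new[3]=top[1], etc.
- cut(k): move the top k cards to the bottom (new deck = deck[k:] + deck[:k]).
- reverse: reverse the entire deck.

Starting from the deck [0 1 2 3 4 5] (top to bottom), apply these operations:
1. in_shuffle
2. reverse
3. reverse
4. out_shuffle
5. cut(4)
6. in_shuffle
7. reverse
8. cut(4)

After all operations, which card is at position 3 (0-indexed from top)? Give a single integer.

Answer: 5

Derivation:
After op 1 (in_shuffle): [3 0 4 1 5 2]
After op 2 (reverse): [2 5 1 4 0 3]
After op 3 (reverse): [3 0 4 1 5 2]
After op 4 (out_shuffle): [3 1 0 5 4 2]
After op 5 (cut(4)): [4 2 3 1 0 5]
After op 6 (in_shuffle): [1 4 0 2 5 3]
After op 7 (reverse): [3 5 2 0 4 1]
After op 8 (cut(4)): [4 1 3 5 2 0]
Position 3: card 5.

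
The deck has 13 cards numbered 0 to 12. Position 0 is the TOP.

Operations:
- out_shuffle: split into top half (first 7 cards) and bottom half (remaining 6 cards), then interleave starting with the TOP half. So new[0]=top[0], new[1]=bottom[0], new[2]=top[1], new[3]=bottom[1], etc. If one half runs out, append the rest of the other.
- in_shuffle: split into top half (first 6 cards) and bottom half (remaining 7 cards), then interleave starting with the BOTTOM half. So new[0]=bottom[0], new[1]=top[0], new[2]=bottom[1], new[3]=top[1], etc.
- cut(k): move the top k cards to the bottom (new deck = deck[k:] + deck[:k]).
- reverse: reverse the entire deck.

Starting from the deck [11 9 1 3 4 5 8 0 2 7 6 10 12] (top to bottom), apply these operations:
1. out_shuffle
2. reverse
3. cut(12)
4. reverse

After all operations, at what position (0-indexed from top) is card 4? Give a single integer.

Answer: 7

Derivation:
After op 1 (out_shuffle): [11 0 9 2 1 7 3 6 4 10 5 12 8]
After op 2 (reverse): [8 12 5 10 4 6 3 7 1 2 9 0 11]
After op 3 (cut(12)): [11 8 12 5 10 4 6 3 7 1 2 9 0]
After op 4 (reverse): [0 9 2 1 7 3 6 4 10 5 12 8 11]
Card 4 is at position 7.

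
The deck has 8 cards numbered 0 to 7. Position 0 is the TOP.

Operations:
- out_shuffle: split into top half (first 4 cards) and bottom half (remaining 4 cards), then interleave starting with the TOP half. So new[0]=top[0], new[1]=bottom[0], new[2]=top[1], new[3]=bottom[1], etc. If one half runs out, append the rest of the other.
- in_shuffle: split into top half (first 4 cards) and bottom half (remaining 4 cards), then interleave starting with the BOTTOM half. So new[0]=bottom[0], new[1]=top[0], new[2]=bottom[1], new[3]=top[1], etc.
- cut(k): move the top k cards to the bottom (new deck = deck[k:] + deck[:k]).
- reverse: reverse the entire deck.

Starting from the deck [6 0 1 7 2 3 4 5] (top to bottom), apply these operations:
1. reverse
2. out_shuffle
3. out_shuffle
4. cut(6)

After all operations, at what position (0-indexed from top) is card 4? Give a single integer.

After op 1 (reverse): [5 4 3 2 7 1 0 6]
After op 2 (out_shuffle): [5 7 4 1 3 0 2 6]
After op 3 (out_shuffle): [5 3 7 0 4 2 1 6]
After op 4 (cut(6)): [1 6 5 3 7 0 4 2]
Card 4 is at position 6.

Answer: 6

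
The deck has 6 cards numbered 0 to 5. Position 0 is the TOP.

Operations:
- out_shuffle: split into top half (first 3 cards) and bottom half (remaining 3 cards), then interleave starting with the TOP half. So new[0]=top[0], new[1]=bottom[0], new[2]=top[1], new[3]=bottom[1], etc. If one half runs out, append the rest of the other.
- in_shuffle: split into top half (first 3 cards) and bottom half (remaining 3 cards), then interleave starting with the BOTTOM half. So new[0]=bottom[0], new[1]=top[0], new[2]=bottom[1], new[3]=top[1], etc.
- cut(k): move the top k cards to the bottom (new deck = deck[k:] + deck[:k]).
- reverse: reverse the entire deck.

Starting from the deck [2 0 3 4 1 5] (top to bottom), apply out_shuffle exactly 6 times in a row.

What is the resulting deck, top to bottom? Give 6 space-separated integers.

Answer: 2 1 4 3 0 5

Derivation:
After op 1 (out_shuffle): [2 4 0 1 3 5]
After op 2 (out_shuffle): [2 1 4 3 0 5]
After op 3 (out_shuffle): [2 3 1 0 4 5]
After op 4 (out_shuffle): [2 0 3 4 1 5]
After op 5 (out_shuffle): [2 4 0 1 3 5]
After op 6 (out_shuffle): [2 1 4 3 0 5]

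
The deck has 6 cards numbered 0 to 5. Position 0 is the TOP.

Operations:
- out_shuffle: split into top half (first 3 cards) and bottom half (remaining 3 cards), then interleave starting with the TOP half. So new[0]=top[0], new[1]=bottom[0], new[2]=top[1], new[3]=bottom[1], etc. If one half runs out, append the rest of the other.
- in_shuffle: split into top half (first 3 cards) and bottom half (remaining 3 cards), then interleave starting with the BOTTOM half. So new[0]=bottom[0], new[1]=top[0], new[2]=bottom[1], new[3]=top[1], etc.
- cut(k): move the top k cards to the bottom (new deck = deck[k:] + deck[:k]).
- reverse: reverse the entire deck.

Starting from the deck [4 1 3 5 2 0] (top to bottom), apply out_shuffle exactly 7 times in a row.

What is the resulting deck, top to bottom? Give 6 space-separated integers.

After op 1 (out_shuffle): [4 5 1 2 3 0]
After op 2 (out_shuffle): [4 2 5 3 1 0]
After op 3 (out_shuffle): [4 3 2 1 5 0]
After op 4 (out_shuffle): [4 1 3 5 2 0]
After op 5 (out_shuffle): [4 5 1 2 3 0]
After op 6 (out_shuffle): [4 2 5 3 1 0]
After op 7 (out_shuffle): [4 3 2 1 5 0]

Answer: 4 3 2 1 5 0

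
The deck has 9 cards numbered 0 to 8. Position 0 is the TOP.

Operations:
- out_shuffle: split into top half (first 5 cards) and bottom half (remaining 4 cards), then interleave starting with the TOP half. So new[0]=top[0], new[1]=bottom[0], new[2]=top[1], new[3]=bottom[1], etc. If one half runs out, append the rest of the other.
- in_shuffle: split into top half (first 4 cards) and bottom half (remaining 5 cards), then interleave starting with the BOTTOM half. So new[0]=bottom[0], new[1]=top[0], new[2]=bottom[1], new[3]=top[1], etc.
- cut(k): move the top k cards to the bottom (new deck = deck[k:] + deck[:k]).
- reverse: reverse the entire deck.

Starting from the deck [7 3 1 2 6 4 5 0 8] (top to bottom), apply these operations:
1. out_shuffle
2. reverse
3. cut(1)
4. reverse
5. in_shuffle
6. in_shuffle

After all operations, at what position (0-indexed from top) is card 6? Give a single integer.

Answer: 3

Derivation:
After op 1 (out_shuffle): [7 4 3 5 1 0 2 8 6]
After op 2 (reverse): [6 8 2 0 1 5 3 4 7]
After op 3 (cut(1)): [8 2 0 1 5 3 4 7 6]
After op 4 (reverse): [6 7 4 3 5 1 0 2 8]
After op 5 (in_shuffle): [5 6 1 7 0 4 2 3 8]
After op 6 (in_shuffle): [0 5 4 6 2 1 3 7 8]
Card 6 is at position 3.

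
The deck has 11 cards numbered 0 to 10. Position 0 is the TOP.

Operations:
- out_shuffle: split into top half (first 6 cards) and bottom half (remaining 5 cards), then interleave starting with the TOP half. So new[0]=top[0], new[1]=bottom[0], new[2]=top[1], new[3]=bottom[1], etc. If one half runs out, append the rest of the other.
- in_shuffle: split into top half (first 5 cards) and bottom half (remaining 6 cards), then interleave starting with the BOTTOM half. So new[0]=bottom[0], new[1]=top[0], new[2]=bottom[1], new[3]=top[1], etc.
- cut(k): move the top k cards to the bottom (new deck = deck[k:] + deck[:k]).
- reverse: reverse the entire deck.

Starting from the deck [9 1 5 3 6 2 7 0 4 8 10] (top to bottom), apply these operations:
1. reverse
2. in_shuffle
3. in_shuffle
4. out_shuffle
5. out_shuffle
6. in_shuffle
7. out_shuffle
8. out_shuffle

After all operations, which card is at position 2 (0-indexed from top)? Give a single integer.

Answer: 5

Derivation:
After op 1 (reverse): [10 8 4 0 7 2 6 3 5 1 9]
After op 2 (in_shuffle): [2 10 6 8 3 4 5 0 1 7 9]
After op 3 (in_shuffle): [4 2 5 10 0 6 1 8 7 3 9]
After op 4 (out_shuffle): [4 1 2 8 5 7 10 3 0 9 6]
After op 5 (out_shuffle): [4 10 1 3 2 0 8 9 5 6 7]
After op 6 (in_shuffle): [0 4 8 10 9 1 5 3 6 2 7]
After op 7 (out_shuffle): [0 5 4 3 8 6 10 2 9 7 1]
After op 8 (out_shuffle): [0 10 5 2 4 9 3 7 8 1 6]
Position 2: card 5.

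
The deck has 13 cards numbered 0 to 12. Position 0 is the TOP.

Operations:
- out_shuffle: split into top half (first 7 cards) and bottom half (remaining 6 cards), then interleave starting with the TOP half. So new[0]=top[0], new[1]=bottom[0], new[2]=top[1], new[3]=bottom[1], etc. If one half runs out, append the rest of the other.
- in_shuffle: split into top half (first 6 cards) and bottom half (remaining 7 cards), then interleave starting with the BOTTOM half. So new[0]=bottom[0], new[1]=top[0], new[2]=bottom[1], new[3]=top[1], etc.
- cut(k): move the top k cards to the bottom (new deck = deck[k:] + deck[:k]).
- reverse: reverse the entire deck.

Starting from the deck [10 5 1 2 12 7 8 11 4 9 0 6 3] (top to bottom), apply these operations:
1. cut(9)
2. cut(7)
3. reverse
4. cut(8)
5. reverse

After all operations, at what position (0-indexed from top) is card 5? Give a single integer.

Answer: 6

Derivation:
After op 1 (cut(9)): [9 0 6 3 10 5 1 2 12 7 8 11 4]
After op 2 (cut(7)): [2 12 7 8 11 4 9 0 6 3 10 5 1]
After op 3 (reverse): [1 5 10 3 6 0 9 4 11 8 7 12 2]
After op 4 (cut(8)): [11 8 7 12 2 1 5 10 3 6 0 9 4]
After op 5 (reverse): [4 9 0 6 3 10 5 1 2 12 7 8 11]
Card 5 is at position 6.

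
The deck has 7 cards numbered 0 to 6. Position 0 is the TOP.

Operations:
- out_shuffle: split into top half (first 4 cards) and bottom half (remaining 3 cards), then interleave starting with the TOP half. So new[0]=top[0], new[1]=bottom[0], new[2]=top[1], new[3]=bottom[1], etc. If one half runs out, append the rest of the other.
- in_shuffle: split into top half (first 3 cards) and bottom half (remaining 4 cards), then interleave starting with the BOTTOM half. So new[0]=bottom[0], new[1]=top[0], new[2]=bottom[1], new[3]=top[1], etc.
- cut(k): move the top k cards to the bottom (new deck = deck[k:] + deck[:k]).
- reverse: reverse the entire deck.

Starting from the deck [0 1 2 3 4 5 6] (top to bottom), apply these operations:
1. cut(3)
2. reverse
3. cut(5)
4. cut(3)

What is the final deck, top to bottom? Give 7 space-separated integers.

Answer: 1 0 6 5 4 3 2

Derivation:
After op 1 (cut(3)): [3 4 5 6 0 1 2]
After op 2 (reverse): [2 1 0 6 5 4 3]
After op 3 (cut(5)): [4 3 2 1 0 6 5]
After op 4 (cut(3)): [1 0 6 5 4 3 2]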